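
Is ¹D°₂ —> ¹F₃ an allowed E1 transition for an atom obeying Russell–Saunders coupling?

Reading off the term symbols: S 0→0, L 2→3, J 2→3, parity odd→even.
ΔJ = 0, ±1 (not J=0↔0): J: 2 → 3, ΔJ = +1 — passes.
Parity must change: odd → even — passes.
ΔS = 0: S: 0 → 0 — passes.
ΔL = 0, ±1 (not L=0↔0): L: 2 → 3, ΔL = +1 — passes.
All four E1 rules are satisfied.

allowed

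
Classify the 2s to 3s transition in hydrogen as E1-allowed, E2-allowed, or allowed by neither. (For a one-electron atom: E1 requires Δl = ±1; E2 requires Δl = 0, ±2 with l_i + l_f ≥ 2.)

neither

Δl = 0 − 0 = +0; l_i + l_f = 0.
E1 (Δl = ±1): not satisfied.
E2 (Δl = 0,±2, l_i+l_f ≥ 2): not satisfied.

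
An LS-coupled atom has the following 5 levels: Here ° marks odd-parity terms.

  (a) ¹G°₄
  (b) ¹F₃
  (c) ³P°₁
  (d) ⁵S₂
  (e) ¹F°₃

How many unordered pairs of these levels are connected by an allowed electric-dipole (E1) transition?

(a)–(b): allowed.
(a)–(c): forbidden (parity, ΔS, ΔL, ΔJ).
(a)–(d): forbidden (ΔS, ΔL, ΔJ).
(a)–(e): forbidden (parity).
(b)–(c): forbidden (ΔS, ΔL, ΔJ).
(b)–(d): forbidden (parity, ΔS, ΔL).
(b)–(e): allowed.
(c)–(d): forbidden (ΔS).
(c)–(e): forbidden (parity, ΔS, ΔL, ΔJ).
(d)–(e): forbidden (ΔS, ΔL).
Allowed pairs: 2 of 10.

2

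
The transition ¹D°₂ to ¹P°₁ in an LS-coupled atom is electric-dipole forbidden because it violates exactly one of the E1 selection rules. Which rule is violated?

parity

Initial level: S=0, L=2, J=2, parity odd. Final level: S=0, L=1, J=1, parity odd.
Parity must change: odd → odd — ✗.
ΔS = 0: S: 0 → 0 — ✓.
ΔL = 0, ±1 (not L=0↔0): L: 2 → 1, ΔL = -1 — ✓.
ΔJ = 0, ±1 (not J=0↔0): J: 2 → 1, ΔJ = -1 — ✓.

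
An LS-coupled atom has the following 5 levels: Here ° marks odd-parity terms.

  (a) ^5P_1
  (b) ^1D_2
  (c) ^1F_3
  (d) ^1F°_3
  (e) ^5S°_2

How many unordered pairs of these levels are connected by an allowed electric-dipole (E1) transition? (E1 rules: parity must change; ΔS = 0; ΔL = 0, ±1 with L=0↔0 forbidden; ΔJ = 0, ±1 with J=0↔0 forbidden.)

3

(a)–(b): forbidden (parity, ΔS).
(a)–(c): forbidden (parity, ΔS, ΔL, ΔJ).
(a)–(d): forbidden (ΔS, ΔL, ΔJ).
(a)–(e): allowed.
(b)–(c): forbidden (parity).
(b)–(d): allowed.
(b)–(e): forbidden (ΔS, ΔL).
(c)–(d): allowed.
(c)–(e): forbidden (ΔS, ΔL).
(d)–(e): forbidden (parity, ΔS, ΔL).
Allowed pairs: 3 of 10.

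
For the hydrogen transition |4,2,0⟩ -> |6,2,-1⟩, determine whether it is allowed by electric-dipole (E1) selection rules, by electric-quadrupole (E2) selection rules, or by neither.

Δl = 2 − 2 = +0; l_i + l_f = 4.
Δm_l = -1.
E1 (Δl = ±1, |Δm_l| ≤ 1): not satisfied.
E2 (Δl = 0,±2, l_i+l_f ≥ 2, |Δm_l| ≤ 2): satisfied.

E2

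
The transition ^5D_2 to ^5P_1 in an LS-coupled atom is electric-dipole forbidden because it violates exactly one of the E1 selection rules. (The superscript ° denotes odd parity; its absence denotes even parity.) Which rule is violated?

ΔS = 0: S: 2 → 2 — satisfied.
ΔJ = 0, ±1 (not J=0↔0): J: 2 → 1, ΔJ = -1 — satisfied.
ΔL = 0, ±1 (not L=0↔0): L: 2 → 1, ΔL = -1 — satisfied.
Parity must change: even → even — violated.

parity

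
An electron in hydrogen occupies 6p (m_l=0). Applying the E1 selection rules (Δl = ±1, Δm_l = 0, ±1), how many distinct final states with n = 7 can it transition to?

E1 requires Δl = ±1, so l_f ∈ {0, 2}; with 0 ≤ l_f ≤ n_f−1 = 6, the allowed l_f values are {0, 2}.
For l_f = 0: m_f ∈ {m_i−1, m_i, m_i+1} ∩ [−0, 0] = {0} → 1 state.
For l_f = 2: m_f ∈ {m_i−1, m_i, m_i+1} ∩ [−2, 2] = {-1, 0, 1} → 3 states.
Total: 4.

4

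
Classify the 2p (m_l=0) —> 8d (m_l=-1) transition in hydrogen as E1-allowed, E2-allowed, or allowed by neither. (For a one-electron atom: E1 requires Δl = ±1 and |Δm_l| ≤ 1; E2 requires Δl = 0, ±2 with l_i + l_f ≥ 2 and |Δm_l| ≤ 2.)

E1

Δl = 2 − 1 = +1; l_i + l_f = 3.
Δm_l = -1.
E1 (Δl = ±1, |Δm_l| ≤ 1): satisfied.
E2 (Δl = 0,±2, l_i+l_f ≥ 2, |Δm_l| ≤ 2): not satisfied.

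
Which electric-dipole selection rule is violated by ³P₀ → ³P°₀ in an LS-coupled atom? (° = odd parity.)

Reading off the term symbols: S 1→1, L 1→1, J 0→0, parity even→odd.
Parity must change: even → odd — satisfied.
ΔS = 0: S: 1 → 1 — satisfied.
ΔL = 0, ±1 (not L=0↔0): L: 1 → 1, ΔL = +0 — satisfied.
ΔJ = 0, ±1 (not J=0↔0): J: 0 → 0, ΔJ = +0 — violated.

the J=0 ↔ J=0 exclusion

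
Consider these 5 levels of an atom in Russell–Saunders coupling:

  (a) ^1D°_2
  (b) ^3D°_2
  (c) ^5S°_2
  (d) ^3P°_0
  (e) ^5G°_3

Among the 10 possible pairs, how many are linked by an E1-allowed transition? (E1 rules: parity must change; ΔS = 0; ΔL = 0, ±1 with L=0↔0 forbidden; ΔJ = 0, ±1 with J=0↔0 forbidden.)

0

(a)–(b): forbidden (parity, ΔS).
(a)–(c): forbidden (parity, ΔS, ΔL).
(a)–(d): forbidden (parity, ΔS, ΔJ).
(a)–(e): forbidden (parity, ΔS, ΔL).
(b)–(c): forbidden (parity, ΔS, ΔL).
(b)–(d): forbidden (parity, ΔJ).
(b)–(e): forbidden (parity, ΔS, ΔL).
(c)–(d): forbidden (parity, ΔS, ΔJ).
(c)–(e): forbidden (parity, ΔL).
(d)–(e): forbidden (parity, ΔS, ΔL, ΔJ).
Allowed pairs: 0 of 10.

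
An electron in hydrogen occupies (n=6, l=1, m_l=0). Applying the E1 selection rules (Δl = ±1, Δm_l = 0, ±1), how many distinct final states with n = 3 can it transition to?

E1 requires Δl = ±1, so l_f ∈ {0, 2}; with 0 ≤ l_f ≤ n_f−1 = 2, the allowed l_f values are {0, 2}.
For l_f = 0: m_f ∈ {m_i−1, m_i, m_i+1} ∩ [−0, 0] = {0} → 1 state.
For l_f = 2: m_f ∈ {m_i−1, m_i, m_i+1} ∩ [−2, 2] = {-1, 0, 1} → 3 states.
Total: 4.

4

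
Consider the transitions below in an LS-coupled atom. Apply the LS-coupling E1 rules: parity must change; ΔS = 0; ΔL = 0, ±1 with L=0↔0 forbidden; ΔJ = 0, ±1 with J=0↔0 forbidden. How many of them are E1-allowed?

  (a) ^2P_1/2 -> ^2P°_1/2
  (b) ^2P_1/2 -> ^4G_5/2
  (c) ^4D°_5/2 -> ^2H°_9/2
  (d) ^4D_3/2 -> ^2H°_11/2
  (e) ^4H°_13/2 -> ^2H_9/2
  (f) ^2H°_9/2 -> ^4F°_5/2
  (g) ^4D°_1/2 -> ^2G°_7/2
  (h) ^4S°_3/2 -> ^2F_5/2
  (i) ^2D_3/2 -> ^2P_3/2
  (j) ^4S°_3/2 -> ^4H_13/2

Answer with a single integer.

1

(a) allowed
(b) forbidden (parity, ΔS, ΔL, ΔJ fail)
(c) forbidden (parity, ΔS, ΔL, ΔJ fail)
(d) forbidden (ΔS, ΔL, ΔJ fail)
(e) forbidden (ΔS, ΔJ fail)
(f) forbidden (parity, ΔS, ΔL, ΔJ fail)
(g) forbidden (parity, ΔS, ΔL, ΔJ fail)
(h) forbidden (ΔS, ΔL fail)
(i) forbidden (parity fails)
(j) forbidden (ΔL, ΔJ fail)
Total allowed: 1 of 10.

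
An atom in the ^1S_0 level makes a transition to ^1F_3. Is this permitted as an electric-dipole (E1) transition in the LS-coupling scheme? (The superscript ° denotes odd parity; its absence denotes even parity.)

Reading off the term symbols: S 0→0, L 0→3, J 0→3, parity even→even.
Parity must change: even → even — violated.
ΔJ = 0, ±1 (not J=0↔0): J: 0 → 3, ΔJ = +3 — violated.
ΔL = 0, ±1 (not L=0↔0): L: 0 → 3, ΔL = +3 — violated.
ΔS = 0: S: 0 → 0 — satisfied.
Rule(s) violated: parity, ΔL, ΔJ.

forbidden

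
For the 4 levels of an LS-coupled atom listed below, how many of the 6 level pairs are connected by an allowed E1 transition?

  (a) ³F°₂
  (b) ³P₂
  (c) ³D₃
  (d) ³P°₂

(a)–(b): forbidden (ΔL).
(a)–(c): allowed.
(a)–(d): forbidden (parity, ΔL).
(b)–(c): forbidden (parity).
(b)–(d): allowed.
(c)–(d): allowed.
Allowed pairs: 3 of 6.

3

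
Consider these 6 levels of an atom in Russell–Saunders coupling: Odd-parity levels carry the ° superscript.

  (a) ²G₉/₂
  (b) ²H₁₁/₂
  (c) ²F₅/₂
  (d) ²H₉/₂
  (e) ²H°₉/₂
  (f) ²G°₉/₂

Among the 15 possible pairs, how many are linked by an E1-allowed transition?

(a)–(b): forbidden (parity).
(a)–(c): forbidden (parity, ΔJ).
(a)–(d): forbidden (parity).
(a)–(e): allowed.
(a)–(f): allowed.
(b)–(c): forbidden (parity, ΔL, ΔJ).
(b)–(d): forbidden (parity).
(b)–(e): allowed.
(b)–(f): allowed.
(c)–(d): forbidden (parity, ΔL, ΔJ).
(c)–(e): forbidden (ΔL, ΔJ).
(c)–(f): forbidden (ΔJ).
(d)–(e): allowed.
(d)–(f): allowed.
(e)–(f): forbidden (parity).
Allowed pairs: 6 of 15.

6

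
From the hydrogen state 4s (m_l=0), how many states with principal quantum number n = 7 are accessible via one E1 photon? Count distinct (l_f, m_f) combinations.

3

E1 requires Δl = ±1, so l_f ∈ {-1, 1}; with 0 ≤ l_f ≤ n_f−1 = 6, the allowed l_f values are {1}.
For l_f = 1: m_f ∈ {m_i−1, m_i, m_i+1} ∩ [−1, 1] = {-1, 0, 1} → 3 states.
Total: 3.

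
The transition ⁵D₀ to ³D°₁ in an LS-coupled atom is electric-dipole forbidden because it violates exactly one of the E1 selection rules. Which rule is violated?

Reading off the term symbols: S 2→1, L 2→2, J 0→1, parity even→odd.
Parity must change: even → odd — ok.
ΔS = 0: S: 2 → 1 — fails.
ΔL = 0, ±1 (not L=0↔0): L: 2 → 2, ΔL = +0 — ok.
ΔJ = 0, ±1 (not J=0↔0): J: 0 → 1, ΔJ = +1 — ok.

the ΔS = 0 rule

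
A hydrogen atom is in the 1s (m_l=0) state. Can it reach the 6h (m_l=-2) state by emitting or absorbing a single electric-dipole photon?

l: 0 → 5 (Δl = +5). Δl = ±1 violated.
Δm_l = -2 − (0) = -2. E1 requires Δm_l = 0, ±1: violated.
The transition is electric-dipole forbidden.

forbidden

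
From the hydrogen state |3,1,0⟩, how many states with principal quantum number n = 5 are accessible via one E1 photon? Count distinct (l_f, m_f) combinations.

4

E1 requires Δl = ±1, so l_f ∈ {0, 2}; with 0 ≤ l_f ≤ n_f−1 = 4, the allowed l_f values are {0, 2}.
For l_f = 0: m_f ∈ {m_i−1, m_i, m_i+1} ∩ [−0, 0] = {0} → 1 state.
For l_f = 2: m_f ∈ {m_i−1, m_i, m_i+1} ∩ [−2, 2] = {-1, 0, 1} → 3 states.
Total: 4.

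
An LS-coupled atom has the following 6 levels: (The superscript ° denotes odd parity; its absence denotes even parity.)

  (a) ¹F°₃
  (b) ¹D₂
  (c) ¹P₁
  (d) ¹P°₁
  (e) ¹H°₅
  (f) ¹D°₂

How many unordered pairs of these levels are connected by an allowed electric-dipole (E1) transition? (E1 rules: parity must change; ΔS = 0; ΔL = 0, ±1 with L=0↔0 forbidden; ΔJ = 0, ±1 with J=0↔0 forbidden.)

(a)–(b): allowed.
(a)–(c): forbidden (ΔL, ΔJ).
(a)–(d): forbidden (parity, ΔL, ΔJ).
(a)–(e): forbidden (parity, ΔL, ΔJ).
(a)–(f): forbidden (parity).
(b)–(c): forbidden (parity).
(b)–(d): allowed.
(b)–(e): forbidden (ΔL, ΔJ).
(b)–(f): allowed.
(c)–(d): allowed.
(c)–(e): forbidden (ΔL, ΔJ).
(c)–(f): allowed.
(d)–(e): forbidden (parity, ΔL, ΔJ).
(d)–(f): forbidden (parity).
(e)–(f): forbidden (parity, ΔL, ΔJ).
Allowed pairs: 5 of 15.

5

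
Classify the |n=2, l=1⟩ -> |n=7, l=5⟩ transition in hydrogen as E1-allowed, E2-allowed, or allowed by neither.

neither

Δl = 5 − 1 = +4; l_i + l_f = 6.
E1 (Δl = ±1): not satisfied.
E2 (Δl = 0,±2, l_i+l_f ≥ 2): not satisfied.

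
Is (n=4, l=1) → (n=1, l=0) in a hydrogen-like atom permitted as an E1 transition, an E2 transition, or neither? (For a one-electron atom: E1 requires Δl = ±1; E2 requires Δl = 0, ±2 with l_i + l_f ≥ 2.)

Δl = 0 − 1 = -1; l_i + l_f = 1.
E1 (Δl = ±1): satisfied.
E2 (Δl = 0,±2, l_i+l_f ≥ 2): not satisfied.

E1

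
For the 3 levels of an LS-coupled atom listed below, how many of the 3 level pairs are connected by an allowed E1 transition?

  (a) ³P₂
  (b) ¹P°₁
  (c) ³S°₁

(a)–(b): forbidden (ΔS).
(a)–(c): allowed.
(b)–(c): forbidden (parity, ΔS).
Allowed pairs: 1 of 3.

1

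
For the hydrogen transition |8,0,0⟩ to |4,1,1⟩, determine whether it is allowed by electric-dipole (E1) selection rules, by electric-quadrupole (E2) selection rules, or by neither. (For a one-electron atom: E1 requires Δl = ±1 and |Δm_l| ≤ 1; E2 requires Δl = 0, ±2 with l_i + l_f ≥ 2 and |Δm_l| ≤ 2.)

Δl = 1 − 0 = +1; l_i + l_f = 1.
Δm_l = +1.
E1 (Δl = ±1, |Δm_l| ≤ 1): satisfied.
E2 (Δl = 0,±2, l_i+l_f ≥ 2, |Δm_l| ≤ 2): not satisfied.

E1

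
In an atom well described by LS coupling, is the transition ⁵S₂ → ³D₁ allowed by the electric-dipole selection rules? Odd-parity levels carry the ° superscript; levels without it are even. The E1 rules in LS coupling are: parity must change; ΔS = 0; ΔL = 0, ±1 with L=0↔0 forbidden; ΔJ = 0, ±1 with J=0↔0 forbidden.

forbidden

ΔL = 0, ±1 (not L=0↔0): L: 0 → 2, ΔL = +2 — fails.
ΔJ = 0, ±1 (not J=0↔0): J: 2 → 1, ΔJ = -1 — passes.
ΔS = 0: S: 2 → 1 — fails.
Parity must change: even → even — fails.
Rule(s) violated: parity, ΔS, ΔL.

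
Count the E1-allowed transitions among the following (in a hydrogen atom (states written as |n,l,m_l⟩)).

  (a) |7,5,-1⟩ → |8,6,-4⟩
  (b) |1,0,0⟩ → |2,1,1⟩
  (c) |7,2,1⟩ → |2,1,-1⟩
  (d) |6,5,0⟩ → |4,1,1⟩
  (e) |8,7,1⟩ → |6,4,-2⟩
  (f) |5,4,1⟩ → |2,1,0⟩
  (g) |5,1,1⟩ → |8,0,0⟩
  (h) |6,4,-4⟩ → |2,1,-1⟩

(a) forbidden — Δm_l = -3 (E1 requires Δm_l = 0, ±1)
(b) allowed
(c) forbidden — Δm_l = -2 (E1 requires Δm_l = 0, ±1)
(d) forbidden — Δl = -4 (E1 requires Δl = ±1)
(e) forbidden — Δl = -3 (E1 requires Δl = ±1); Δm_l = -3 (E1 requires Δm_l = 0, ±1)
(f) forbidden — Δl = -3 (E1 requires Δl = ±1)
(g) allowed
(h) forbidden — Δl = -3 (E1 requires Δl = ±1); Δm_l = +3 (E1 requires Δm_l = 0, ±1)
Total allowed: 2 of 8.

2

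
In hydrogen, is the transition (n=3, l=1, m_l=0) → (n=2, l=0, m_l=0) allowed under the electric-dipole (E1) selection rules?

allowed

Initial l = 1, final l = 0, so Δl = -1. E1 requires Δl = ±1: ok.
m_l: 0 → 0 (Δm_l = +0). |Δm_l| ≤ 1 ok.
All E1 selection rules are satisfied.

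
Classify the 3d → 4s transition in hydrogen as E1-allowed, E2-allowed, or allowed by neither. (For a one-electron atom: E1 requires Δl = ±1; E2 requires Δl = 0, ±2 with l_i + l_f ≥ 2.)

E2

Δl = 0 − 2 = -2; l_i + l_f = 2.
E1 (Δl = ±1): not satisfied.
E2 (Δl = 0,±2, l_i+l_f ≥ 2): satisfied.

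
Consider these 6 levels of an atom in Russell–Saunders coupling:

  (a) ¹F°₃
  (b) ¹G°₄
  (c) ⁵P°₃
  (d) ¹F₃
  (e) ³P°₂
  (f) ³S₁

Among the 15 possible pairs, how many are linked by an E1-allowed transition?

(a)–(b): forbidden (parity).
(a)–(c): forbidden (parity, ΔS, ΔL).
(a)–(d): allowed.
(a)–(e): forbidden (parity, ΔS, ΔL).
(a)–(f): forbidden (ΔS, ΔL, ΔJ).
(b)–(c): forbidden (parity, ΔS, ΔL).
(b)–(d): allowed.
(b)–(e): forbidden (parity, ΔS, ΔL, ΔJ).
(b)–(f): forbidden (ΔS, ΔL, ΔJ).
(c)–(d): forbidden (ΔS, ΔL).
(c)–(e): forbidden (parity, ΔS).
(c)–(f): forbidden (ΔS, ΔJ).
(d)–(e): forbidden (ΔS, ΔL).
(d)–(f): forbidden (parity, ΔS, ΔL, ΔJ).
(e)–(f): allowed.
Allowed pairs: 3 of 15.

3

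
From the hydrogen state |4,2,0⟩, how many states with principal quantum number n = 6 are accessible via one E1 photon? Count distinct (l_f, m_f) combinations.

6

E1 requires Δl = ±1, so l_f ∈ {1, 3}; with 0 ≤ l_f ≤ n_f−1 = 5, the allowed l_f values are {1, 3}.
For l_f = 1: m_f ∈ {m_i−1, m_i, m_i+1} ∩ [−1, 1] = {-1, 0, 1} → 3 states.
For l_f = 3: m_f ∈ {m_i−1, m_i, m_i+1} ∩ [−3, 3] = {-1, 0, 1} → 3 states.
Total: 6.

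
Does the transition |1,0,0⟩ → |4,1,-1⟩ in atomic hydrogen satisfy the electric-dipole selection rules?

allowed

Initial l = 0, final l = 1, so Δl = +1. E1 requires Δl = ±1: ok.
Δm_l = -1 − (0) = -1. E1 requires Δm_l = 0, ±1: ok.
All E1 selection rules are satisfied.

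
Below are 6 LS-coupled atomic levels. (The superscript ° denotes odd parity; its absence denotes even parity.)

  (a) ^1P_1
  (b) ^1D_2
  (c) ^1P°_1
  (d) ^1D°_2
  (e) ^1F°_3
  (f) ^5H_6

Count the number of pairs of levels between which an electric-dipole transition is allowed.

5

(a)–(b): forbidden (parity).
(a)–(c): allowed.
(a)–(d): allowed.
(a)–(e): forbidden (ΔL, ΔJ).
(a)–(f): forbidden (parity, ΔS, ΔL, ΔJ).
(b)–(c): allowed.
(b)–(d): allowed.
(b)–(e): allowed.
(b)–(f): forbidden (parity, ΔS, ΔL, ΔJ).
(c)–(d): forbidden (parity).
(c)–(e): forbidden (parity, ΔL, ΔJ).
(c)–(f): forbidden (ΔS, ΔL, ΔJ).
(d)–(e): forbidden (parity).
(d)–(f): forbidden (ΔS, ΔL, ΔJ).
(e)–(f): forbidden (ΔS, ΔL, ΔJ).
Allowed pairs: 5 of 15.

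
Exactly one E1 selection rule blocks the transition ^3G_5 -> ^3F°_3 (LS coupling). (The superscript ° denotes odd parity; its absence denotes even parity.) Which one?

ΔJ = 0, ±1 (not J=0↔0): J: 5 → 3, ΔJ = -2 — ✗.
Parity must change: even → odd — ✓.
ΔS = 0: S: 1 → 1 — ✓.
ΔL = 0, ±1 (not L=0↔0): L: 4 → 3, ΔL = -1 — ✓.

the ΔJ = 0, ±1 rule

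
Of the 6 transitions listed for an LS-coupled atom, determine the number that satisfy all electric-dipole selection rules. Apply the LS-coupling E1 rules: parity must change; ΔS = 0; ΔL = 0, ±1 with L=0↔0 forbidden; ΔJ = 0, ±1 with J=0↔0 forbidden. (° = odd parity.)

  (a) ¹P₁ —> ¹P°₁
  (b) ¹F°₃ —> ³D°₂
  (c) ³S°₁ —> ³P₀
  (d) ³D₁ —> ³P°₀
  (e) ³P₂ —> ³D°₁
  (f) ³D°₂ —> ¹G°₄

4

(a) allowed
(b) forbidden (parity, ΔS fail)
(c) allowed
(d) allowed
(e) allowed
(f) forbidden (parity, ΔS, ΔL, ΔJ fail)
Total allowed: 4 of 6.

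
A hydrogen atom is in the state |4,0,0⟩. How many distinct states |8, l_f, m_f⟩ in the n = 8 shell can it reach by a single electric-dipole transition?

E1 requires Δl = ±1, so l_f ∈ {-1, 1}; with 0 ≤ l_f ≤ n_f−1 = 7, the allowed l_f values are {1}.
For l_f = 1: m_f ∈ {m_i−1, m_i, m_i+1} ∩ [−1, 1] = {-1, 0, 1} → 3 states.
Total: 3.

3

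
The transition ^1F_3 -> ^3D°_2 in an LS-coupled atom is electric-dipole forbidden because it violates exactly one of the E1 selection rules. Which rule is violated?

the ΔS = 0 rule

Initial level: S=0, L=3, J=3, parity even. Final level: S=1, L=2, J=2, parity odd.
Parity must change: even → odd — passes.
ΔL = 0, ±1 (not L=0↔0): L: 3 → 2, ΔL = -1 — passes.
ΔJ = 0, ±1 (not J=0↔0): J: 3 → 2, ΔJ = -1 — passes.
ΔS = 0: S: 0 → 1 — fails.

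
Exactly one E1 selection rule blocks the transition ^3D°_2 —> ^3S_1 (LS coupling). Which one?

Reading off the term symbols: S 1→1, L 2→0, J 2→1, parity odd→even.
Parity must change: odd → even — satisfied.
ΔS = 0: S: 1 → 1 — satisfied.
ΔL = 0, ±1 (not L=0↔0): L: 2 → 0, ΔL = -2 — violated.
ΔJ = 0, ±1 (not J=0↔0): J: 2 → 1, ΔJ = -1 — satisfied.

the ΔL = 0, ±1 rule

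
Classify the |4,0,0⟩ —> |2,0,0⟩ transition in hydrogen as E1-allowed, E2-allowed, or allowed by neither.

Δl = 0 − 0 = +0; l_i + l_f = 0.
Δm_l = +0.
E1 (Δl = ±1, |Δm_l| ≤ 1): not satisfied.
E2 (Δl = 0,±2, l_i+l_f ≥ 2, |Δm_l| ≤ 2): not satisfied.

neither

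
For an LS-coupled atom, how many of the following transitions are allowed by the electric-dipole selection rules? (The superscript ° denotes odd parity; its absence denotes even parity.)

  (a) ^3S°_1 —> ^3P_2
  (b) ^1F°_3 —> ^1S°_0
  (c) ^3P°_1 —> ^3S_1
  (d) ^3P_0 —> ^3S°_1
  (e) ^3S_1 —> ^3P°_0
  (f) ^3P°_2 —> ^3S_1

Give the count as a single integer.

5

(a) allowed
(b) forbidden (parity, ΔL, ΔJ fail)
(c) allowed
(d) allowed
(e) allowed
(f) allowed
Total allowed: 5 of 6.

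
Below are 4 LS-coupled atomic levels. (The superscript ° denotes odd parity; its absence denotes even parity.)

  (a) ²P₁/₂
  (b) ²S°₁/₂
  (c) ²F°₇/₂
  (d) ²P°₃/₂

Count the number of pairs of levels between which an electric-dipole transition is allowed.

(a)–(b): allowed.
(a)–(c): forbidden (ΔL, ΔJ).
(a)–(d): allowed.
(b)–(c): forbidden (parity, ΔL, ΔJ).
(b)–(d): forbidden (parity).
(c)–(d): forbidden (parity, ΔL, ΔJ).
Allowed pairs: 2 of 6.

2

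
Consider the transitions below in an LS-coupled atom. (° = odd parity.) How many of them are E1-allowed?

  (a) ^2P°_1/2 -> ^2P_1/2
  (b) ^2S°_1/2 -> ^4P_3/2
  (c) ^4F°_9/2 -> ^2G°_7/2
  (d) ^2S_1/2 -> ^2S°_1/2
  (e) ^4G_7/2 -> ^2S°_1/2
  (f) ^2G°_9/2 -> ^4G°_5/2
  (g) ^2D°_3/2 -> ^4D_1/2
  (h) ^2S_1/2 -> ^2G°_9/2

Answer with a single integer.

1

(a) allowed
(b) forbidden (ΔS fails)
(c) forbidden (parity, ΔS fail)
(d) forbidden (ΔL fails)
(e) forbidden (ΔS, ΔL, ΔJ fail)
(f) forbidden (parity, ΔS, ΔJ fail)
(g) forbidden (ΔS fails)
(h) forbidden (ΔL, ΔJ fail)
Total allowed: 1 of 8.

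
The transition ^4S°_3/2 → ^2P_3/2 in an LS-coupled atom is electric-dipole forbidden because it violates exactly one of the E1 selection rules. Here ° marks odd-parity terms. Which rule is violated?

the ΔS = 0 rule

Initial level: S=3/2, L=0, J=3/2, parity odd. Final level: S=1/2, L=1, J=3/2, parity even.
Parity must change: odd → even — passes.
ΔS = 0: S: 3/2 → 1/2 — fails.
ΔL = 0, ±1 (not L=0↔0): L: 0 → 1, ΔL = +1 — passes.
ΔJ = 0, ±1 (not J=0↔0): J: 3/2 → 3/2, ΔJ = +0 — passes.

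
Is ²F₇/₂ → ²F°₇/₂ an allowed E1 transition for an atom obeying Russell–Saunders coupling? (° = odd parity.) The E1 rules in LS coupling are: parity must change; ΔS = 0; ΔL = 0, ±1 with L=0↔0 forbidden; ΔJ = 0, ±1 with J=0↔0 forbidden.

Reading off the term symbols: S 1/2→1/2, L 3→3, J 7/2→7/2, parity even→odd.
Parity must change: even → odd — ✓.
ΔS = 0: S: 1/2 → 1/2 — ✓.
ΔL = 0, ±1 (not L=0↔0): L: 3 → 3, ΔL = +0 — ✓.
ΔJ = 0, ±1 (not J=0↔0): J: 7/2 → 7/2, ΔJ = +0 — ✓.
All four E1 rules are satisfied.

allowed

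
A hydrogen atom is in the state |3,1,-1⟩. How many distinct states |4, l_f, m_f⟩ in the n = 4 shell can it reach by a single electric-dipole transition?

4

E1 requires Δl = ±1, so l_f ∈ {0, 2}; with 0 ≤ l_f ≤ n_f−1 = 3, the allowed l_f values are {0, 2}.
For l_f = 0: m_f ∈ {m_i−1, m_i, m_i+1} ∩ [−0, 0] = {0} → 1 state.
For l_f = 2: m_f ∈ {m_i−1, m_i, m_i+1} ∩ [−2, 2] = {-2, -1, 0} → 3 states.
Total: 4.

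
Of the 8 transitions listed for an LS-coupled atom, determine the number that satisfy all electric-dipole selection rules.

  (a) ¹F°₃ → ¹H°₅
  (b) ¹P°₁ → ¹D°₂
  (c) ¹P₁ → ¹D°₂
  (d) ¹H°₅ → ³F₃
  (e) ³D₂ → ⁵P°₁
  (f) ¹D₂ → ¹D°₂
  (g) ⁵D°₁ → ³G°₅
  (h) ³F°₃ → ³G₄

(a) forbidden (parity, ΔL, ΔJ fail)
(b) forbidden (parity fails)
(c) allowed
(d) forbidden (ΔS, ΔL, ΔJ fail)
(e) forbidden (ΔS fails)
(f) allowed
(g) forbidden (parity, ΔS, ΔL, ΔJ fail)
(h) allowed
Total allowed: 3 of 8.

3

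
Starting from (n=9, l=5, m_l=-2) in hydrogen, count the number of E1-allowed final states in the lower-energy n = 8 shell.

6

E1 requires Δl = ±1, so l_f ∈ {4, 6}; with 0 ≤ l_f ≤ n_f−1 = 7, the allowed l_f values are {4, 6}.
For l_f = 4: m_f ∈ {m_i−1, m_i, m_i+1} ∩ [−4, 4] = {-3, -2, -1} → 3 states.
For l_f = 6: m_f ∈ {m_i−1, m_i, m_i+1} ∩ [−6, 6] = {-3, -2, -1} → 3 states.
Total: 6.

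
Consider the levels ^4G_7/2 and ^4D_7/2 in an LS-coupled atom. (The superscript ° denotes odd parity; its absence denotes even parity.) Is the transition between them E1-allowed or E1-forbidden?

forbidden

Reading off the term symbols: S 3/2→3/2, L 4→2, J 7/2→7/2, parity even→even.
Parity must change: even → even — fails.
ΔS = 0: S: 3/2 → 3/2 — ok.
ΔL = 0, ±1 (not L=0↔0): L: 4 → 2, ΔL = -2 — fails.
ΔJ = 0, ±1 (not J=0↔0): J: 7/2 → 7/2, ΔJ = +0 — ok.
Rule(s) violated: parity, ΔL.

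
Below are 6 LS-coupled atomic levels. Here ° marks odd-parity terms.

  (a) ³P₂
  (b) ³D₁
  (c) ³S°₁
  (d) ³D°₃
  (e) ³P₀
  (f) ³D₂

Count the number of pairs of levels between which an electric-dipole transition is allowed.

4

(a)–(b): forbidden (parity).
(a)–(c): allowed.
(a)–(d): allowed.
(a)–(e): forbidden (parity, ΔJ).
(a)–(f): forbidden (parity).
(b)–(c): forbidden (ΔL).
(b)–(d): forbidden (ΔJ).
(b)–(e): forbidden (parity).
(b)–(f): forbidden (parity).
(c)–(d): forbidden (parity, ΔL, ΔJ).
(c)–(e): allowed.
(c)–(f): forbidden (ΔL).
(d)–(e): forbidden (ΔJ).
(d)–(f): allowed.
(e)–(f): forbidden (parity, ΔJ).
Allowed pairs: 4 of 15.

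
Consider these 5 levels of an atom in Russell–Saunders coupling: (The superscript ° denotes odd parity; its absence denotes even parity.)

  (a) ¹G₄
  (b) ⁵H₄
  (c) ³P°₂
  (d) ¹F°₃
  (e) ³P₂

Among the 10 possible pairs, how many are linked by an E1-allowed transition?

2

(a)–(b): forbidden (parity, ΔS).
(a)–(c): forbidden (ΔS, ΔL, ΔJ).
(a)–(d): allowed.
(a)–(e): forbidden (parity, ΔS, ΔL, ΔJ).
(b)–(c): forbidden (ΔS, ΔL, ΔJ).
(b)–(d): forbidden (ΔS, ΔL).
(b)–(e): forbidden (parity, ΔS, ΔL, ΔJ).
(c)–(d): forbidden (parity, ΔS, ΔL).
(c)–(e): allowed.
(d)–(e): forbidden (ΔS, ΔL).
Allowed pairs: 2 of 10.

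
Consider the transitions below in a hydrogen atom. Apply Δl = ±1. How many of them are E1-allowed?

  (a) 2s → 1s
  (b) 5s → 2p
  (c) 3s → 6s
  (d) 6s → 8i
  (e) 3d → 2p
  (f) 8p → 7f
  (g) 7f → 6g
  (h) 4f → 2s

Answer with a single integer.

(a) forbidden — Δl = +0 (E1 requires Δl = ±1)
(b) allowed
(c) forbidden — Δl = +0 (E1 requires Δl = ±1)
(d) forbidden — Δl = +6 (E1 requires Δl = ±1)
(e) allowed
(f) forbidden — Δl = +2 (E1 requires Δl = ±1)
(g) allowed
(h) forbidden — Δl = -3 (E1 requires Δl = ±1)
Total allowed: 3 of 8.

3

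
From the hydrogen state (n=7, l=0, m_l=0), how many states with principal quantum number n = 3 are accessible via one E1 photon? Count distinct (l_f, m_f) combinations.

3

E1 requires Δl = ±1, so l_f ∈ {-1, 1}; with 0 ≤ l_f ≤ n_f−1 = 2, the allowed l_f values are {1}.
For l_f = 1: m_f ∈ {m_i−1, m_i, m_i+1} ∩ [−1, 1] = {-1, 0, 1} → 3 states.
Total: 3.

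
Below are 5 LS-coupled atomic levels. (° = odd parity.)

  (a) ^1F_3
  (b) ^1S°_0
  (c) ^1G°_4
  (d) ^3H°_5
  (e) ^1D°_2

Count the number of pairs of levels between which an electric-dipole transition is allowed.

2

(a)–(b): forbidden (ΔL, ΔJ).
(a)–(c): allowed.
(a)–(d): forbidden (ΔS, ΔL, ΔJ).
(a)–(e): allowed.
(b)–(c): forbidden (parity, ΔL, ΔJ).
(b)–(d): forbidden (parity, ΔS, ΔL, ΔJ).
(b)–(e): forbidden (parity, ΔL, ΔJ).
(c)–(d): forbidden (parity, ΔS).
(c)–(e): forbidden (parity, ΔL, ΔJ).
(d)–(e): forbidden (parity, ΔS, ΔL, ΔJ).
Allowed pairs: 2 of 10.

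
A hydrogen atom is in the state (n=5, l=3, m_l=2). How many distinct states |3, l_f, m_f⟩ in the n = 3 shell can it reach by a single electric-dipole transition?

2

E1 requires Δl = ±1, so l_f ∈ {2, 4}; with 0 ≤ l_f ≤ n_f−1 = 2, the allowed l_f values are {2}.
For l_f = 2: m_f ∈ {m_i−1, m_i, m_i+1} ∩ [−2, 2] = {1, 2} → 2 states.
Total: 2.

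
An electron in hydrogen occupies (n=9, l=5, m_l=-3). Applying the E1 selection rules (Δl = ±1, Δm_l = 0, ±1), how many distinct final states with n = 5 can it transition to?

3

E1 requires Δl = ±1, so l_f ∈ {4, 6}; with 0 ≤ l_f ≤ n_f−1 = 4, the allowed l_f values are {4}.
For l_f = 4: m_f ∈ {m_i−1, m_i, m_i+1} ∩ [−4, 4] = {-4, -3, -2} → 3 states.
Total: 3.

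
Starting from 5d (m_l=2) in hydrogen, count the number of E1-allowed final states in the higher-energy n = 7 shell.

E1 requires Δl = ±1, so l_f ∈ {1, 3}; with 0 ≤ l_f ≤ n_f−1 = 6, the allowed l_f values are {1, 3}.
For l_f = 1: m_f ∈ {m_i−1, m_i, m_i+1} ∩ [−1, 1] = {1} → 1 state.
For l_f = 3: m_f ∈ {m_i−1, m_i, m_i+1} ∩ [−3, 3] = {1, 2, 3} → 3 states.
Total: 4.

4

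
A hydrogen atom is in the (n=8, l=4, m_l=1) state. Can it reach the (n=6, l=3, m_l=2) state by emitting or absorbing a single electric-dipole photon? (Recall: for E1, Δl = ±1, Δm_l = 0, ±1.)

allowed

Initial l = 4, final l = 3, so Δl = -1. E1 requires Δl = ±1: satisfied.
Δm_l = 2 − (1) = +1. E1 requires Δm_l = 0, ±1: satisfied.
All E1 selection rules are satisfied.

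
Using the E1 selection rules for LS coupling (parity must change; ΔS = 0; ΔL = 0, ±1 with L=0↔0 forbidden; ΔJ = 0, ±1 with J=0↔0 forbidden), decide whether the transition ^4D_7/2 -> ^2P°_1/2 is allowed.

forbidden

Parity must change: even → odd — passes.
ΔL = 0, ±1 (not L=0↔0): L: 2 → 1, ΔL = -1 — passes.
ΔS = 0: S: 3/2 → 1/2 — fails.
ΔJ = 0, ±1 (not J=0↔0): J: 7/2 → 1/2, ΔJ = -3 — fails.
Rule(s) violated: ΔS, ΔJ.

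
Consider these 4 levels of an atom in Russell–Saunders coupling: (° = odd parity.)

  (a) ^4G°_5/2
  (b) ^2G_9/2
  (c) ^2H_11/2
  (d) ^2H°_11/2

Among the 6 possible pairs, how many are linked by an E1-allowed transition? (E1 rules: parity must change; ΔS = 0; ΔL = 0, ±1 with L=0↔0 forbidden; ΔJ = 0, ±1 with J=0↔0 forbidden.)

2

(a)–(b): forbidden (ΔS, ΔJ).
(a)–(c): forbidden (ΔS, ΔJ).
(a)–(d): forbidden (parity, ΔS, ΔJ).
(b)–(c): forbidden (parity).
(b)–(d): allowed.
(c)–(d): allowed.
Allowed pairs: 2 of 6.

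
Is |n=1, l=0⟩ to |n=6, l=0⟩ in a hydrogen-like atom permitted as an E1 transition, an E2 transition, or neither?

Δl = 0 − 0 = +0; l_i + l_f = 0.
E1 (Δl = ±1): not satisfied.
E2 (Δl = 0,±2, l_i+l_f ≥ 2): not satisfied.

neither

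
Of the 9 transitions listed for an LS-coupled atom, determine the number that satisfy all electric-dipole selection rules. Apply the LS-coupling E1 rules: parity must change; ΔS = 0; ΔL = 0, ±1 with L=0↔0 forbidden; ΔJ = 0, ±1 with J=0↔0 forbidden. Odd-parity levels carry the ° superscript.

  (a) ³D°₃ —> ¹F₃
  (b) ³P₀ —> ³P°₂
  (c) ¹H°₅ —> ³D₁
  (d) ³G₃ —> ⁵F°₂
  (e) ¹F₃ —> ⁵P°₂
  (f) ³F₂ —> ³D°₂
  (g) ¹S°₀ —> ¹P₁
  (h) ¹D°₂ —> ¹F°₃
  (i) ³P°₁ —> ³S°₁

2

(a) forbidden (ΔS fails)
(b) forbidden (ΔJ fails)
(c) forbidden (ΔS, ΔL, ΔJ fail)
(d) forbidden (ΔS fails)
(e) forbidden (ΔS, ΔL fail)
(f) allowed
(g) allowed
(h) forbidden (parity fails)
(i) forbidden (parity fails)
Total allowed: 2 of 9.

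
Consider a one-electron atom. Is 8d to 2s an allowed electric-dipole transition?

forbidden

Initial l = 2, final l = 0, so Δl = -2. E1 requires Δl = ±1: ✗.
The transition is electric-dipole forbidden.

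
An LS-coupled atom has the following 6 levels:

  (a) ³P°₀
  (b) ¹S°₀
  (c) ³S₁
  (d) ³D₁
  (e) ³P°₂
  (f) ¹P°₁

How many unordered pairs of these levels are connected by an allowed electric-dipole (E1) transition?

4

(a)–(b): forbidden (parity, ΔS, ΔJ).
(a)–(c): allowed.
(a)–(d): allowed.
(a)–(e): forbidden (parity, ΔJ).
(a)–(f): forbidden (parity, ΔS).
(b)–(c): forbidden (ΔS, ΔL).
(b)–(d): forbidden (ΔS, ΔL).
(b)–(e): forbidden (parity, ΔS, ΔJ).
(b)–(f): forbidden (parity).
(c)–(d): forbidden (parity, ΔL).
(c)–(e): allowed.
(c)–(f): forbidden (ΔS).
(d)–(e): allowed.
(d)–(f): forbidden (ΔS).
(e)–(f): forbidden (parity, ΔS).
Allowed pairs: 4 of 15.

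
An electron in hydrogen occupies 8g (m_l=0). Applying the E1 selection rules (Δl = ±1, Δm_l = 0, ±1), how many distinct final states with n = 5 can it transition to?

3

E1 requires Δl = ±1, so l_f ∈ {3, 5}; with 0 ≤ l_f ≤ n_f−1 = 4, the allowed l_f values are {3}.
For l_f = 3: m_f ∈ {m_i−1, m_i, m_i+1} ∩ [−3, 3] = {-1, 0, 1} → 3 states.
Total: 3.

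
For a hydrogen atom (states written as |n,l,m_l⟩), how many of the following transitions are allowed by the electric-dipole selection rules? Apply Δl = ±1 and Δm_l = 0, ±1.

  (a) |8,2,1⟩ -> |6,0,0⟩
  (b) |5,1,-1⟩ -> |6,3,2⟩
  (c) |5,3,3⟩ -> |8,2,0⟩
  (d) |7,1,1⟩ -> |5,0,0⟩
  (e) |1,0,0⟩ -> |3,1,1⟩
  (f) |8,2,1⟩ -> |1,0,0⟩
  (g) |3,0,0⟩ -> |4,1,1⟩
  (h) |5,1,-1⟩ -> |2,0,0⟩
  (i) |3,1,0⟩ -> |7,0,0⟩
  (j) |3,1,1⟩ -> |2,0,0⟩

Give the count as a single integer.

(a) forbidden — Δl = -2 (E1 requires Δl = ±1)
(b) forbidden — Δl = +2 (E1 requires Δl = ±1); Δm_l = +3 (E1 requires Δm_l = 0, ±1)
(c) forbidden — Δm_l = -3 (E1 requires Δm_l = 0, ±1)
(d) allowed
(e) allowed
(f) forbidden — Δl = -2 (E1 requires Δl = ±1)
(g) allowed
(h) allowed
(i) allowed
(j) allowed
Total allowed: 6 of 10.

6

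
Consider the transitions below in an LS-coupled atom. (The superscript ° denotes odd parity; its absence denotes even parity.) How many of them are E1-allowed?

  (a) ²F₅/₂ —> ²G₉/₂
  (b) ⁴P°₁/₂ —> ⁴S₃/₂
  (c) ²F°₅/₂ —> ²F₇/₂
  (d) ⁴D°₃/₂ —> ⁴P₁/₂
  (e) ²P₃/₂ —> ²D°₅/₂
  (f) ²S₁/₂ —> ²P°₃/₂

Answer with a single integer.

(a) forbidden (parity, ΔJ fail)
(b) allowed
(c) allowed
(d) allowed
(e) allowed
(f) allowed
Total allowed: 5 of 6.

5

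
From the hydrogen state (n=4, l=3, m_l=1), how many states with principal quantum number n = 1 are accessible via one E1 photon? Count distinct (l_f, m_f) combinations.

0

E1 requires l_f ∈ {2, 4}, but neither lies in [0, 0], so no final state is reachable.
Total: 0.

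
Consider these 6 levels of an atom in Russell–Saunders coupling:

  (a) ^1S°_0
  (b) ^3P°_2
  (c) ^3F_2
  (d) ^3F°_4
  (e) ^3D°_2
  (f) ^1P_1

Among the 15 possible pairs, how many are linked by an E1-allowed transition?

2

(a)–(b): forbidden (parity, ΔS, ΔJ).
(a)–(c): forbidden (ΔS, ΔL, ΔJ).
(a)–(d): forbidden (parity, ΔS, ΔL, ΔJ).
(a)–(e): forbidden (parity, ΔS, ΔL, ΔJ).
(a)–(f): allowed.
(b)–(c): forbidden (ΔL).
(b)–(d): forbidden (parity, ΔL, ΔJ).
(b)–(e): forbidden (parity).
(b)–(f): forbidden (ΔS).
(c)–(d): forbidden (ΔJ).
(c)–(e): allowed.
(c)–(f): forbidden (parity, ΔS, ΔL).
(d)–(e): forbidden (parity, ΔJ).
(d)–(f): forbidden (ΔS, ΔL, ΔJ).
(e)–(f): forbidden (ΔS).
Allowed pairs: 2 of 15.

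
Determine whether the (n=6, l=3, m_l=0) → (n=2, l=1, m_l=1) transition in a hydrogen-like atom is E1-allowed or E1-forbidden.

Δl = 1 − 3 = -2; the E1 rule Δl = ±1 is fails.
m_l: 0 → 1 (Δm_l = +1). |Δm_l| ≤ 1 ok.
The transition is electric-dipole forbidden.

forbidden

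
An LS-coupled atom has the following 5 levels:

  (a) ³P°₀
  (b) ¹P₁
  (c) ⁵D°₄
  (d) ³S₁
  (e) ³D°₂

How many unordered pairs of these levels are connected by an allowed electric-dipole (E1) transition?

1

(a)–(b): forbidden (ΔS).
(a)–(c): forbidden (parity, ΔS, ΔJ).
(a)–(d): allowed.
(a)–(e): forbidden (parity, ΔJ).
(b)–(c): forbidden (ΔS, ΔJ).
(b)–(d): forbidden (parity, ΔS).
(b)–(e): forbidden (ΔS).
(c)–(d): forbidden (ΔS, ΔL, ΔJ).
(c)–(e): forbidden (parity, ΔS, ΔJ).
(d)–(e): forbidden (ΔL).
Allowed pairs: 1 of 10.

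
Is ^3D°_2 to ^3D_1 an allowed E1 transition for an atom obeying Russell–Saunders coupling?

Initial level: S=1, L=2, J=2, parity odd. Final level: S=1, L=2, J=1, parity even.
Parity must change: odd → even — satisfied.
ΔS = 0: S: 1 → 1 — satisfied.
ΔL = 0, ±1 (not L=0↔0): L: 2 → 2, ΔL = +0 — satisfied.
ΔJ = 0, ±1 (not J=0↔0): J: 2 → 1, ΔJ = -1 — satisfied.
All four E1 rules are satisfied.

allowed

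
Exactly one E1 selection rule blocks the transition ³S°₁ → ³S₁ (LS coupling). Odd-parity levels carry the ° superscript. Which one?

the L=0 ↔ L=0 exclusion

Reading off the term symbols: S 1→1, L 0→0, J 1→1, parity odd→even.
Parity must change: odd → even — ok.
ΔS = 0: S: 1 → 1 — ok.
ΔL = 0, ±1 (not L=0↔0): L: 0 → 0, ΔL = +0 — fails.
ΔJ = 0, ±1 (not J=0↔0): J: 1 → 1, ΔJ = +0 — ok.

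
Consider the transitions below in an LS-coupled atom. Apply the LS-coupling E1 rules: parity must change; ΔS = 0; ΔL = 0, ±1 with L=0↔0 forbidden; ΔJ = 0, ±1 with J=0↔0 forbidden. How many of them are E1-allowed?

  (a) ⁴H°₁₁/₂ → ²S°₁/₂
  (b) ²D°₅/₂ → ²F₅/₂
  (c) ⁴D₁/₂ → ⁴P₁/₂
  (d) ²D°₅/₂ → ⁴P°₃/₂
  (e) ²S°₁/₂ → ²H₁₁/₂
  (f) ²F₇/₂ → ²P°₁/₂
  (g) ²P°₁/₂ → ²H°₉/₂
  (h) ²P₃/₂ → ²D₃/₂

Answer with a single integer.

1

(a) forbidden (parity, ΔS, ΔL, ΔJ fail)
(b) allowed
(c) forbidden (parity fails)
(d) forbidden (parity, ΔS fail)
(e) forbidden (ΔL, ΔJ fail)
(f) forbidden (ΔL, ΔJ fail)
(g) forbidden (parity, ΔL, ΔJ fail)
(h) forbidden (parity fails)
Total allowed: 1 of 8.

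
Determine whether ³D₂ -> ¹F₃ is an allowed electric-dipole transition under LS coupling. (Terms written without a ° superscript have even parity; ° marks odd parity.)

Initial level: S=1, L=2, J=2, parity even. Final level: S=0, L=3, J=3, parity even.
Parity must change: even → even — ✗.
ΔS = 0: S: 1 → 0 — ✗.
ΔL = 0, ±1 (not L=0↔0): L: 2 → 3, ΔL = +1 — ✓.
ΔJ = 0, ±1 (not J=0↔0): J: 2 → 3, ΔJ = +1 — ✓.
Rule(s) violated: parity, ΔS.

forbidden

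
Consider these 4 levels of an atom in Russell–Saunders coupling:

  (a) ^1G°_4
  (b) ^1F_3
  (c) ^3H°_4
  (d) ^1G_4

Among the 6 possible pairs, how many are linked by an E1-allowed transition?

(a)–(b): allowed.
(a)–(c): forbidden (parity, ΔS).
(a)–(d): allowed.
(b)–(c): forbidden (ΔS, ΔL).
(b)–(d): forbidden (parity).
(c)–(d): forbidden (ΔS).
Allowed pairs: 2 of 6.

2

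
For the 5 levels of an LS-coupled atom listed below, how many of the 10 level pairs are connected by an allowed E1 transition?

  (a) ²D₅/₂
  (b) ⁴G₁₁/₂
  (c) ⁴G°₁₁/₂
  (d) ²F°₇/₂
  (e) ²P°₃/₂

(a)–(b): forbidden (parity, ΔS, ΔL, ΔJ).
(a)–(c): forbidden (ΔS, ΔL, ΔJ).
(a)–(d): allowed.
(a)–(e): allowed.
(b)–(c): allowed.
(b)–(d): forbidden (ΔS, ΔJ).
(b)–(e): forbidden (ΔS, ΔL, ΔJ).
(c)–(d): forbidden (parity, ΔS, ΔJ).
(c)–(e): forbidden (parity, ΔS, ΔL, ΔJ).
(d)–(e): forbidden (parity, ΔL, ΔJ).
Allowed pairs: 3 of 10.

3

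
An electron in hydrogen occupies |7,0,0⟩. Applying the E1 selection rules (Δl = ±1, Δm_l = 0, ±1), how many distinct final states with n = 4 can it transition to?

E1 requires Δl = ±1, so l_f ∈ {-1, 1}; with 0 ≤ l_f ≤ n_f−1 = 3, the allowed l_f values are {1}.
For l_f = 1: m_f ∈ {m_i−1, m_i, m_i+1} ∩ [−1, 1] = {-1, 0, 1} → 3 states.
Total: 3.

3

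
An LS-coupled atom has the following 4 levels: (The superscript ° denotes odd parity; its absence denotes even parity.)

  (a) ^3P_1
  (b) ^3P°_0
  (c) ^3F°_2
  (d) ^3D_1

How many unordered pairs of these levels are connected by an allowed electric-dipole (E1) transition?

(a)–(b): allowed.
(a)–(c): forbidden (ΔL).
(a)–(d): forbidden (parity).
(b)–(c): forbidden (parity, ΔL, ΔJ).
(b)–(d): allowed.
(c)–(d): allowed.
Allowed pairs: 3 of 6.

3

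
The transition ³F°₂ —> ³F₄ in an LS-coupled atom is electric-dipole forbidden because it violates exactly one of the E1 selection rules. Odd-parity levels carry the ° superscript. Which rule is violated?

the ΔJ = 0, ±1 rule

ΔS = 0: S: 1 → 1 — passes.
Parity must change: odd → even — passes.
ΔL = 0, ±1 (not L=0↔0): L: 3 → 3, ΔL = +0 — passes.
ΔJ = 0, ±1 (not J=0↔0): J: 2 → 4, ΔJ = +2 — fails.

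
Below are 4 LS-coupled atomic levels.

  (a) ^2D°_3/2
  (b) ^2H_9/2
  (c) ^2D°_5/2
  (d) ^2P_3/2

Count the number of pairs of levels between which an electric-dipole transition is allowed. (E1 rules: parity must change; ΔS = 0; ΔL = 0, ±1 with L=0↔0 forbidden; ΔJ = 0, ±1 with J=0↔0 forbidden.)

(a)–(b): forbidden (ΔL, ΔJ).
(a)–(c): forbidden (parity).
(a)–(d): allowed.
(b)–(c): forbidden (ΔL, ΔJ).
(b)–(d): forbidden (parity, ΔL, ΔJ).
(c)–(d): allowed.
Allowed pairs: 2 of 6.

2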